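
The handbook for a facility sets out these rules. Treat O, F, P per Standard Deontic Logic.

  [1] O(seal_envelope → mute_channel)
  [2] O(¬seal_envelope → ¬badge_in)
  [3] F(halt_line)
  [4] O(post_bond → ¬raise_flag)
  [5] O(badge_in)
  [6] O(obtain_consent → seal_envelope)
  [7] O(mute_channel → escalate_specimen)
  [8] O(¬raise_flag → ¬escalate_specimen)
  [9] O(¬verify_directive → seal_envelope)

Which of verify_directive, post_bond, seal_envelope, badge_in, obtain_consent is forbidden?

post_bond

From premise 5 we have O(badge_in).
Premise 2, O(¬seal_envelope → ¬badge_in), contraposes to O(badge_in → seal_envelope); with O(badge_in) we get O(seal_envelope).
Applying K to premise 1 (O(seal_envelope → mute_channel)) and O(seal_envelope) yields O(mute_channel).
Premise 7 is O(mute_channel → escalate_specimen); since O(mute_channel), deontic closure gives O(escalate_specimen).
Premise 8, O(¬raise_flag → ¬escalate_specimen), contraposes to O(escalate_specimen → raise_flag); with O(escalate_specimen) we get O(raise_flag).
Premise 4, O(post_bond → ¬raise_flag), contraposes to O(raise_flag → ¬post_bond); with O(raise_flag) we get O(¬post_bond).
So O(¬post_bond) holds, i.e. post_bond is forbidden. None of the other listed options is forbidden under the premises.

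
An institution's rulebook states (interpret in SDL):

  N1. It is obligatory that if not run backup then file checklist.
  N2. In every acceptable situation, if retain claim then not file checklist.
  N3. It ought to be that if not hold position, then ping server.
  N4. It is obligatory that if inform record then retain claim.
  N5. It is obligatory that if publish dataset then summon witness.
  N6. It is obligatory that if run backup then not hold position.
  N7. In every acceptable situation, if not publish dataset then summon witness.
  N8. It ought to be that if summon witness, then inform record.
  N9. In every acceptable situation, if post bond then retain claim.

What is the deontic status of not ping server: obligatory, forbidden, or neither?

Premises 5 and 7 cover both cases: O(publish_dataset → summon_witness) and O(¬publish_dataset → summon_witness). Since publish_dataset ∨ ¬publish_dataset is a tautology, O(summon_witness) follows.
From O(summon_witness) and premise 8, O(summon_witness → inform_record), we obtain O(inform_record).
From O(inform_record) and premise 4, O(inform_record → retain_claim), we obtain O(retain_claim).
From O(retain_claim) and premise 2, O(retain_claim → ¬file_checklist), we obtain O(¬file_checklist).
The contrapositive of premise 1 (O(¬run_backup → file_checklist)) is O(¬file_checklist → run_backup), and O(¬file_checklist) is already established, so O(run_backup).
Applying K to premise 6 (O(run_backup → ¬hold_position)) and O(run_backup) yields O(¬hold_position).
Applying K to premise 3 (O(¬hold_position → ping_server)) and O(¬hold_position) yields O(ping_server).
Premise 9 does not contribute to this derivation.
Thus O(ping_server), which is F(¬ping_server): ¬ping_server is forbidden.

Forbidden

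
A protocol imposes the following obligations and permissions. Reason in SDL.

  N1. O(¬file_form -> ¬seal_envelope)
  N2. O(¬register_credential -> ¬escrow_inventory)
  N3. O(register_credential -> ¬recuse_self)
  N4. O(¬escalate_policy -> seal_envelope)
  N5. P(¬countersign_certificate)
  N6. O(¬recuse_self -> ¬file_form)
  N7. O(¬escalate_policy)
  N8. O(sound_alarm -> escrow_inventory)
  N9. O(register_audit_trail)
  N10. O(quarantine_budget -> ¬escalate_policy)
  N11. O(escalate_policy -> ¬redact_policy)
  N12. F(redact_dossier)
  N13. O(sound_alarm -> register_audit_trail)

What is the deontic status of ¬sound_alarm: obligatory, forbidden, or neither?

Obligatory

From premise 7 we have O(¬escalate_policy).
From O(¬escalate_policy) and premise 4, O(¬escalate_policy -> seal_envelope), we obtain O(seal_envelope).
Premise 1 is O(¬file_form -> ¬seal_envelope); contrapositively O(seal_envelope -> file_form). Since O(seal_envelope) holds, K gives O(file_form).
The contrapositive of premise 6 (O(¬recuse_self -> ¬file_form)) is O(file_form -> recuse_self), and O(file_form) is already established, so O(recuse_self).
Premise 3, O(register_credential -> ¬recuse_self), contraposes to O(recuse_self -> ¬register_credential); with O(recuse_self) we get O(¬register_credential).
Premise 2 is O(¬register_credential -> ¬escrow_inventory); since O(¬register_credential), deontic closure gives O(¬escrow_inventory).
The contrapositive of premise 8 (O(sound_alarm -> escrow_inventory)) is O(¬escrow_inventory -> ¬sound_alarm), and O(¬escrow_inventory) is already established, so O(¬sound_alarm).
Premises 5, 9, 10, 11, 12, 13 do not contribute to this derivation.
Hence ¬sound_alarm is obligatory.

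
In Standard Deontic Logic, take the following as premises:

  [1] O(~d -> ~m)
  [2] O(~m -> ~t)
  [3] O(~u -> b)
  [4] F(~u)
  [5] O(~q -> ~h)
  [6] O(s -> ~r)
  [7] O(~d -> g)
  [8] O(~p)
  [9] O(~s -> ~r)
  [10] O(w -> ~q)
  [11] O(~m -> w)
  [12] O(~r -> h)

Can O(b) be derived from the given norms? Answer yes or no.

Premise 3 is O(~u -> b), but O(~u) is not derivable from the premises, so it does not yield O(b).
No other premise forces O(b). An ideal world satisfying every premise can still have b false, so O(b) is not derivable.

No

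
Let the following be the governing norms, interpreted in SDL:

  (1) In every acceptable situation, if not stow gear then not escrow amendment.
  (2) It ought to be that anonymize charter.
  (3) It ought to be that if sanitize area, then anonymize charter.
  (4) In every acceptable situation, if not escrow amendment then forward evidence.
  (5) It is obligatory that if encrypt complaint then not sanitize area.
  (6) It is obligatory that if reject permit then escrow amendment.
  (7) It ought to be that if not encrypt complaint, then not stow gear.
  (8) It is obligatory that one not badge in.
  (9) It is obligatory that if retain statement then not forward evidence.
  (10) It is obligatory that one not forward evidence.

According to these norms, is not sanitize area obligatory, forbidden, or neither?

From premise 10 we have O(¬forward_evidence).
Premise 4 is O(¬escrow_amendment → forward_evidence); contrapositively O(¬forward_evidence → escrow_amendment). Since O(¬forward_evidence) holds, K gives O(escrow_amendment).
The contrapositive of premise 1 (O(¬stow_gear → ¬escrow_amendment)) is O(escrow_amendment → stow_gear), and O(escrow_amendment) is already established, so O(stow_gear).
Premise 7 is O(¬encrypt_complaint → ¬stow_gear); contrapositively O(stow_gear → encrypt_complaint). Since O(stow_gear) holds, K gives O(encrypt_complaint).
Premise 5 is O(encrypt_complaint → ¬sanitize_area); since O(encrypt_complaint), deontic closure gives O(¬sanitize_area).
Premises 2, 3, 6, 8, 9 do not contribute to this derivation.
Hence ¬sanitize_area is obligatory.

Obligatory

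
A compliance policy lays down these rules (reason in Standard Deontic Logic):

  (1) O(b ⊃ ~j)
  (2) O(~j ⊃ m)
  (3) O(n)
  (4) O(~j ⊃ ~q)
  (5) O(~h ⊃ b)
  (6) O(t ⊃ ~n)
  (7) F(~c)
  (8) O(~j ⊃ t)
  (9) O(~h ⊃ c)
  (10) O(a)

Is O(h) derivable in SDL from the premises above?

Yes

From premise 3 we have O(n).
Premise 6, O(t ⊃ ~n), contraposes to O(n ⊃ ~t); with O(n) we get O(~t).
Premise 8, O(~j ⊃ t), contraposes to O(~t ⊃ j); with O(~t) we get O(j).
Premise 1, O(b ⊃ ~j), contraposes to O(j ⊃ ~b); with O(j) we get O(~b).
The contrapositive of premise 5 (O(~h ⊃ b)) is O(~b ⊃ h), and O(~b) is already established, so O(h).
Premises 2, 4, 7, 9, 10 do not contribute to this derivation.
So O(h) follows.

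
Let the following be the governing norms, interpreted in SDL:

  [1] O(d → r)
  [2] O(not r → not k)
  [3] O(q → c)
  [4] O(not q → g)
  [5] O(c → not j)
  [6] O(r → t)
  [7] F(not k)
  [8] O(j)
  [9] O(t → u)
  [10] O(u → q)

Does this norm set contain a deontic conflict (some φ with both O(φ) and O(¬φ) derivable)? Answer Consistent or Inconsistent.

Inconsistent

F(not k) at premise 7 means O(k).
The contrapositive of premise 2 (O(not r → not k)) is O(k → r), and O(k) is already established, so O(r).
With premise 6, O(r → t), the K-axiom yields O(t).
With premise 9, O(t → u), the K-axiom yields O(u).
Premise 10 is O(u → q); since O(u), deontic closure gives O(q).
With premise 3, O(q → c), the K-axiom yields O(c).
From O(c) and premise 5, O(c → not j), we obtain O(not j).
However, premise 8 gives O(j).
We now have both O(not j) and O(j) — j is simultaneously obligatory and forbidden, violating the D-axiom.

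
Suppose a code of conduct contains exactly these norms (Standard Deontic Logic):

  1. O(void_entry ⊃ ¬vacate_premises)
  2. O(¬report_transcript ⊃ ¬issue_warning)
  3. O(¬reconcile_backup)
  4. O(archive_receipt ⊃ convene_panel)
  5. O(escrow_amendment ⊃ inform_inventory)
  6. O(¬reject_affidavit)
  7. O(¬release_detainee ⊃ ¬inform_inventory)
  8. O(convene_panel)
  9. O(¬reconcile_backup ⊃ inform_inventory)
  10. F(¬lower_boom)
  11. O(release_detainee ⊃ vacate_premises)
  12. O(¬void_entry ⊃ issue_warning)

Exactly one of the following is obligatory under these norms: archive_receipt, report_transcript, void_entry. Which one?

report_transcript

From premise 3 we have O(¬reconcile_backup).
With premise 9, O(¬reconcile_backup ⊃ inform_inventory), the K-axiom yields O(inform_inventory).
The contrapositive of premise 7 (O(¬release_detainee ⊃ ¬inform_inventory)) is O(inform_inventory ⊃ release_detainee), and O(inform_inventory) is already established, so O(release_detainee).
Applying K to premise 11 (O(release_detainee ⊃ vacate_premises)) and O(release_detainee) yields O(vacate_premises).
Premise 1, O(void_entry ⊃ ¬vacate_premises), contraposes to O(vacate_premises ⊃ ¬void_entry); with O(vacate_premises) we get O(¬void_entry).
From O(¬void_entry) and premise 12, O(¬void_entry ⊃ issue_warning), we obtain O(issue_warning).
Premise 2, O(¬report_transcript ⊃ ¬issue_warning), contraposes to O(issue_warning ⊃ report_transcript); with O(issue_warning) we get O(report_transcript).
So O(report_transcript) holds — report_transcript is obligatory. None of the other listed options is made obligatory by any chain of premises.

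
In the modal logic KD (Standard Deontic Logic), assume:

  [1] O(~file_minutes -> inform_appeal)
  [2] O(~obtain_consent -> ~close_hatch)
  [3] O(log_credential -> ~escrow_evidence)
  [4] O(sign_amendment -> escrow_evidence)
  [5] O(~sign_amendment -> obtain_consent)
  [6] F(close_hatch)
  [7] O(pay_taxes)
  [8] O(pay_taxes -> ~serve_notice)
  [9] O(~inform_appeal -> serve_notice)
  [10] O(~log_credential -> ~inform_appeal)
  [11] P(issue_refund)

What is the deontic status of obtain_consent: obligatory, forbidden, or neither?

Obligatory

From premise 7 we have O(pay_taxes).
Premise 8 is O(pay_taxes -> ~serve_notice); since O(pay_taxes), deontic closure gives O(~serve_notice).
Premise 9 is O(~inform_appeal -> serve_notice); contrapositively O(~serve_notice -> inform_appeal). Since O(~serve_notice) holds, K gives O(inform_appeal).
Premise 10, O(~log_credential -> ~inform_appeal), contraposes to O(inform_appeal -> log_credential); with O(inform_appeal) we get O(log_credential).
Premise 3 is O(log_credential -> ~escrow_evidence); since O(log_credential), deontic closure gives O(~escrow_evidence).
The contrapositive of premise 4 (O(sign_amendment -> escrow_evidence)) is O(~escrow_evidence -> ~sign_amendment), and O(~escrow_evidence) is already established, so O(~sign_amendment).
With premise 5, O(~sign_amendment -> obtain_consent), the K-axiom yields O(obtain_consent).
Premises 1, 2, 6, 11 do not contribute to this derivation.
Hence obtain_consent is obligatory.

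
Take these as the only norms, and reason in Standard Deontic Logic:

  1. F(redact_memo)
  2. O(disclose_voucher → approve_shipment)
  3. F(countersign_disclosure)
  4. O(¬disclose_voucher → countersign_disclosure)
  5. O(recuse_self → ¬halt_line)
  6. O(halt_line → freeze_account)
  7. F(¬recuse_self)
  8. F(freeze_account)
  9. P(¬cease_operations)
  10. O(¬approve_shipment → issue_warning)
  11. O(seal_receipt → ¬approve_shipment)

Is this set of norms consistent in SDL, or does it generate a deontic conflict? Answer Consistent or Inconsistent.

Consistent

Premise 6 is O(halt_line → freeze_account), but O(halt_line) is not derivable from the premises, so it does not yield O(freeze_account).
So O(freeze_account) is not derivable, and the apparent clash with O(¬freeze_account) does not arise.
A world satisfying every obligation exists (e.g. approve_shipment=true, cease_operations=false, countersign_disclosure=false, disclose_voucher=true, freeze_account=false, halt_line=false, issue_warning=false, recuse_self=true, redact_memo=false, seal_receipt=false); no atom is both obligatory and forbidden, so the set is consistent.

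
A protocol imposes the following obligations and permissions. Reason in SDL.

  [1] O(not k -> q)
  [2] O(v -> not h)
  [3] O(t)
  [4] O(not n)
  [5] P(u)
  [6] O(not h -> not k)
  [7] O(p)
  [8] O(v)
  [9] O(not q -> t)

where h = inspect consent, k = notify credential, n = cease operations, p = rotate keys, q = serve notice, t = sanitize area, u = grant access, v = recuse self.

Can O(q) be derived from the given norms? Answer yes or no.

From premise 8 we have O(v).
With premise 2, O(v -> not h), the K-axiom yields O(not h).
With premise 6, O(not h -> not k), the K-axiom yields O(not k).
Applying K to premise 1 (O(not k -> q)) and O(not k) yields O(q).
Premises 3, 4, 5, 7, 9 do not contribute to this derivation.
So O(q) follows.

Yes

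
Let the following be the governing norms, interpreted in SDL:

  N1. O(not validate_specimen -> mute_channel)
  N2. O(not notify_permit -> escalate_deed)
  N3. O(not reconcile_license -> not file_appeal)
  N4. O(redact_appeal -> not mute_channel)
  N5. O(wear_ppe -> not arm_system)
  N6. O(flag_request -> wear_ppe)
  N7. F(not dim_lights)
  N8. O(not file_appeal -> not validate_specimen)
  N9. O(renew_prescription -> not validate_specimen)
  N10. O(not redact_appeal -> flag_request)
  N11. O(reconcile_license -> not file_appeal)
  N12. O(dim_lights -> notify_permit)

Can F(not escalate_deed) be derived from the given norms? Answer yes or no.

Premise 2 is O(not notify_permit -> escalate_deed), but O(not notify_permit) is not derivable from the premises, so it does not yield O(escalate_deed).
No other premise forces O(escalate_deed). An ideal world satisfying every premise can still have not escalate_deed true, so F(not escalate_deed) is not derivable.

No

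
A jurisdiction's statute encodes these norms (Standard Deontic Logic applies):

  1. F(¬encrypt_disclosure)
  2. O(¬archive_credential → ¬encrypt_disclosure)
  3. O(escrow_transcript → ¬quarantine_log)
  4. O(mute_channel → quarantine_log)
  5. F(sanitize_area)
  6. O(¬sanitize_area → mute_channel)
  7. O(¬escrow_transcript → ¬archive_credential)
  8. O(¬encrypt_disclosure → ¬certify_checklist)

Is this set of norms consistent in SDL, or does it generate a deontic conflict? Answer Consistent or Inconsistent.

Inconsistent

Premise 1, F(¬encrypt_disclosure), is equivalent to O(encrypt_disclosure).
Premise 2, O(¬archive_credential → ¬encrypt_disclosure), contraposes to O(encrypt_disclosure → archive_credential); with O(encrypt_disclosure) we get O(archive_credential).
Premise 7 is O(¬escrow_transcript → ¬archive_credential); contrapositively O(archive_credential → escrow_transcript). Since O(archive_credential) holds, K gives O(escrow_transcript).
From O(escrow_transcript) and premise 3, O(escrow_transcript → ¬quarantine_log), we obtain O(¬quarantine_log).
The contrapositive of premise 4 (O(mute_channel → quarantine_log)) is O(¬quarantine_log → ¬mute_channel), and O(¬quarantine_log) is already established, so O(¬mute_channel).
The contrapositive of premise 6 (O(¬sanitize_area → mute_channel)) is O(¬mute_channel → sanitize_area), and O(¬mute_channel) is already established, so O(sanitize_area).
Yet premise 5 is F(sanitize_area), i.e. O(¬sanitize_area).
We now have both O(sanitize_area) and O(¬sanitize_area) — sanitize_area is simultaneously obligatory and forbidden, violating the D-axiom.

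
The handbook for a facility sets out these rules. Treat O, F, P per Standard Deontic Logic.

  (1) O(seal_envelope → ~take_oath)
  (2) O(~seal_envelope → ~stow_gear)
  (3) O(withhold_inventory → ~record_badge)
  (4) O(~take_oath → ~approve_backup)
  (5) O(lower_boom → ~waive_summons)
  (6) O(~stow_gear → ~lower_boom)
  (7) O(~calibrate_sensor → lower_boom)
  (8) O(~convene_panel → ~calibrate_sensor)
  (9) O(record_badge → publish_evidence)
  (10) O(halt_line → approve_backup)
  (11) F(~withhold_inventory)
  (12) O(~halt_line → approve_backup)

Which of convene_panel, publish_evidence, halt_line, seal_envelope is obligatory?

convene_panel

By case analysis on ~halt_line: premise 12 gives O(~halt_line → approve_backup) and premise 10 gives O(halt_line → approve_backup), so O(approve_backup) either way.
Premise 4, O(~take_oath → ~approve_backup), contraposes to O(approve_backup → take_oath); with O(approve_backup) we get O(take_oath).
Premise 1 is O(seal_envelope → ~take_oath); contrapositively O(take_oath → ~seal_envelope). Since O(take_oath) holds, K gives O(~seal_envelope).
Applying K to premise 2 (O(~seal_envelope → ~stow_gear)) and O(~seal_envelope) yields O(~stow_gear).
From O(~stow_gear) and premise 6, O(~stow_gear → ~lower_boom), we obtain O(~lower_boom).
Premise 7 is O(~calibrate_sensor → lower_boom); contrapositively O(~lower_boom → calibrate_sensor). Since O(~lower_boom) holds, K gives O(calibrate_sensor).
The contrapositive of premise 8 (O(~convene_panel → ~calibrate_sensor)) is O(calibrate_sensor → convene_panel), and O(calibrate_sensor) is already established, so O(convene_panel).
So O(convene_panel) holds — convene_panel is obligatory. None of the other listed options is made obligatory by any chain of premises.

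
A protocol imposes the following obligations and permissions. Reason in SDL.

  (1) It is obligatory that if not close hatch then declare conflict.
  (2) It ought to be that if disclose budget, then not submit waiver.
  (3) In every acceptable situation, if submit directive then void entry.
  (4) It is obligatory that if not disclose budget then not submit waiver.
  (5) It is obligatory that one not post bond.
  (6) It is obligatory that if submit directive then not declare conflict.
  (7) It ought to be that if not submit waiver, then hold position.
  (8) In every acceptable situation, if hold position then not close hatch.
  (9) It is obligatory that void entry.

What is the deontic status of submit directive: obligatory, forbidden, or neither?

By case analysis on disclose_budget: premise 2 gives O(disclose_budget → ¬submit_waiver) and premise 4 gives O(¬disclose_budget → ¬submit_waiver), so O(¬submit_waiver) either way.
Applying K to premise 7 (O(¬submit_waiver → hold_position)) and O(¬submit_waiver) yields O(hold_position).
With premise 8, O(hold_position → ¬close_hatch), the K-axiom yields O(¬close_hatch).
With premise 1, O(¬close_hatch → declare_conflict), the K-axiom yields O(declare_conflict).
Premise 6, O(submit_directive → ¬declare_conflict), contraposes to O(declare_conflict → ¬submit_directive); with O(declare_conflict) we get O(¬submit_directive).
Premises 3, 5, 9 do not contribute to this derivation.
Thus O(¬submit_directive), which is F(submit_directive): submit_directive is forbidden.

Forbidden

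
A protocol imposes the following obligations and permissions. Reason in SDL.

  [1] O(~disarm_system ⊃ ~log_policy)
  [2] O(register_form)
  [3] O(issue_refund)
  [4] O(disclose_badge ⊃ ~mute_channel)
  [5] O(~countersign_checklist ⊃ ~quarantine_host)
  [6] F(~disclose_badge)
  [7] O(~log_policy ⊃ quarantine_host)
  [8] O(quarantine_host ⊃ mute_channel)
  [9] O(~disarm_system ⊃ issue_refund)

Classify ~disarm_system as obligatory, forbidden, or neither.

Forbidden

F(~disclose_badge) at premise 6 means O(disclose_badge).
With premise 4, O(disclose_badge ⊃ ~mute_channel), the K-axiom yields O(~mute_channel).
Premise 8 is O(quarantine_host ⊃ mute_channel); contrapositively O(~mute_channel ⊃ ~quarantine_host). Since O(~mute_channel) holds, K gives O(~quarantine_host).
Premise 7 is O(~log_policy ⊃ quarantine_host); contrapositively O(~quarantine_host ⊃ log_policy). Since O(~quarantine_host) holds, K gives O(log_policy).
Premise 1, O(~disarm_system ⊃ ~log_policy), contraposes to O(log_policy ⊃ disarm_system); with O(log_policy) we get O(disarm_system).
Premises 2, 3, 5, 9 do not contribute to this derivation.
Thus O(disarm_system), which is F(~disarm_system): ~disarm_system is forbidden.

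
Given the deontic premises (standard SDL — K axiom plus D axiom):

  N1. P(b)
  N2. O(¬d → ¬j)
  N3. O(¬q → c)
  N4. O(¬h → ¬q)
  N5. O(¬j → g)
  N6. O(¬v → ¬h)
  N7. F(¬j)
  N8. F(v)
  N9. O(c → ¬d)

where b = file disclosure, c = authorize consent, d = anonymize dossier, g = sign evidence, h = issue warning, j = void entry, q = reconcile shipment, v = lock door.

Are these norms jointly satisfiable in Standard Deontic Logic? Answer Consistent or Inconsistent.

Premise 7, F(¬j), is equivalent to O(j).
Premise 2, O(¬d → ¬j), contraposes to O(j → d); with O(j) we get O(d).
Premise 9, O(c → ¬d), contraposes to O(d → ¬c); with O(d) we get O(¬c).
Premise 3, O(¬q → c), contraposes to O(¬c → q); with O(¬c) we get O(q).
Premise 4 is O(¬h → ¬q); contrapositively O(q → h). Since O(q) holds, K gives O(h).
The contrapositive of premise 6 (O(¬v → ¬h)) is O(h → v), and O(h) is already established, so O(v).
Yet premise 8 is F(v), i.e. O(¬v).
We now have both O(v) and O(¬v) — v is simultaneously obligatory and forbidden, violating the D-axiom.

Inconsistent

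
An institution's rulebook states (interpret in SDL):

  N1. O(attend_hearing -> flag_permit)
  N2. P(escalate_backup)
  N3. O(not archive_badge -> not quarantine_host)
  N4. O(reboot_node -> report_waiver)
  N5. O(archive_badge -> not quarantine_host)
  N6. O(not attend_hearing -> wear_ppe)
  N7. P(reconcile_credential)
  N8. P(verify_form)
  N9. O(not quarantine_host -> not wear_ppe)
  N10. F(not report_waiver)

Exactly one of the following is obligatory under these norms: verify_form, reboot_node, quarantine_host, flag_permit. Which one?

Premises 3 and 5 cover both cases: O(not archive_badge -> not quarantine_host) and O(archive_badge -> not quarantine_host). Since not archive_badge ∨ archive_badge is a tautology, O(not quarantine_host) follows.
From O(not quarantine_host) and premise 9, O(not quarantine_host -> not wear_ppe), we obtain O(not wear_ppe).
The contrapositive of premise 6 (O(not attend_hearing -> wear_ppe)) is O(not wear_ppe -> attend_hearing), and O(not wear_ppe) is already established, so O(attend_hearing).
Premise 1 is O(attend_hearing -> flag_permit); since O(attend_hearing), deontic closure gives O(flag_permit).
So O(flag_permit) holds — flag_permit is obligatory. None of the other listed options is made obligatory by any chain of premises.

flag_permit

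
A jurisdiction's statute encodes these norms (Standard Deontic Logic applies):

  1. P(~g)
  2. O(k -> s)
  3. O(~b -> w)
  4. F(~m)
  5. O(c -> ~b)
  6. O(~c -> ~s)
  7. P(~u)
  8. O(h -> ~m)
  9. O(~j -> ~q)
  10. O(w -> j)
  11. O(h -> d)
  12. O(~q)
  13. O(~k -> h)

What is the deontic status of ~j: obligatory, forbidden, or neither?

Premise 4, F(~m), is equivalent to O(m).
The contrapositive of premise 8 (O(h -> ~m)) is O(m -> ~h), and O(m) is already established, so O(~h).
Premise 13, O(~k -> h), contraposes to O(~h -> k); with O(~h) we get O(k).
Applying K to premise 2 (O(k -> s)) and O(k) yields O(s).
Premise 6, O(~c -> ~s), contraposes to O(s -> c); with O(s) we get O(c).
Premise 5 is O(c -> ~b); since O(c), deontic closure gives O(~b).
Applying K to premise 3 (O(~b -> w)) and O(~b) yields O(w).
Premise 10 is O(w -> j); since O(w), deontic closure gives O(j).
Premises 1, 7, 9, 11, 12 do not contribute to this derivation.
Thus O(j), which is F(~j): ~j is forbidden.

Forbidden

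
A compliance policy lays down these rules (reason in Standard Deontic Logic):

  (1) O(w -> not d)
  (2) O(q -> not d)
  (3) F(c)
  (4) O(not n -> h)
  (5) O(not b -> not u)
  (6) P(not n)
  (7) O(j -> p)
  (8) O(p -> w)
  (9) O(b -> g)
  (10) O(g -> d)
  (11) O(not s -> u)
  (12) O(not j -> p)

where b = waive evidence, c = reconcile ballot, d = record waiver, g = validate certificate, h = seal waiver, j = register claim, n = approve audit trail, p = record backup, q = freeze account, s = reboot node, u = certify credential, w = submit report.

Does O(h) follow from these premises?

Premise 4 is O(not n -> h), but O(not n) is not derivable from the premises (the permission P(not n) asserts only not O(n), not O(not n)), so it does not yield O(h).
No other premise forces O(h). An ideal world satisfying every premise can still have h false, so O(h) is not derivable.

No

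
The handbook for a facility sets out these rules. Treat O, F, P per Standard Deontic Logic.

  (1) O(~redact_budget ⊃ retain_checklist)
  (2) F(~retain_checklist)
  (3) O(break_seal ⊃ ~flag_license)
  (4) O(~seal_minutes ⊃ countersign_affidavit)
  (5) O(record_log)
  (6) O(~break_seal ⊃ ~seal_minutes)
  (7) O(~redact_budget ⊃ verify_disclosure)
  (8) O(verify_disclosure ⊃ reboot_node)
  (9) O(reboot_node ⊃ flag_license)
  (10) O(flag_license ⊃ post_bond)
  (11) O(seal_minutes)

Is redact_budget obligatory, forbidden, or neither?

Obligatory

From premise 11 we have O(seal_minutes).
Premise 6 is O(~break_seal ⊃ ~seal_minutes); contrapositively O(seal_minutes ⊃ break_seal). Since O(seal_minutes) holds, K gives O(break_seal).
Applying K to premise 3 (O(break_seal ⊃ ~flag_license)) and O(break_seal) yields O(~flag_license).
Premise 9 is O(reboot_node ⊃ flag_license); contrapositively O(~flag_license ⊃ ~reboot_node). Since O(~flag_license) holds, K gives O(~reboot_node).
The contrapositive of premise 8 (O(verify_disclosure ⊃ reboot_node)) is O(~reboot_node ⊃ ~verify_disclosure), and O(~reboot_node) is already established, so O(~verify_disclosure).
Premise 7 is O(~redact_budget ⊃ verify_disclosure); contrapositively O(~verify_disclosure ⊃ redact_budget). Since O(~verify_disclosure) holds, K gives O(redact_budget).
Premises 1, 2, 4, 5, 10 do not contribute to this derivation.
Hence redact_budget is obligatory.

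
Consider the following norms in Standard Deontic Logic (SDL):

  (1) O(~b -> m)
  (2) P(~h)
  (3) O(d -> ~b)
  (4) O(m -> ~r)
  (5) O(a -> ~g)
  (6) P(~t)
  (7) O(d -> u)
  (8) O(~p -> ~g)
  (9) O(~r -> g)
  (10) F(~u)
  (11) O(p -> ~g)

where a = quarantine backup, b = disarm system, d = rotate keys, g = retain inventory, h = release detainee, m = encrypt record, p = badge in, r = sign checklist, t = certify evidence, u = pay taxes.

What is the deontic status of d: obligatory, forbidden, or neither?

Premises 11 and 8 cover both cases: O(p -> ~g) and O(~p -> ~g). Since p ∨ ~p is a tautology, O(~g) follows.
Premise 9, O(~r -> g), contraposes to O(~g -> r); with O(~g) we get O(r).
The contrapositive of premise 4 (O(m -> ~r)) is O(r -> ~m), and O(r) is already established, so O(~m).
Premise 1, O(~b -> m), contraposes to O(~m -> b); with O(~m) we get O(b).
The contrapositive of premise 3 (O(d -> ~b)) is O(b -> ~d), and O(b) is already established, so O(~d).
Premises 2, 5, 6, 7, 10 do not contribute to this derivation.
Thus O(~d), which is F(d): d is forbidden.

Forbidden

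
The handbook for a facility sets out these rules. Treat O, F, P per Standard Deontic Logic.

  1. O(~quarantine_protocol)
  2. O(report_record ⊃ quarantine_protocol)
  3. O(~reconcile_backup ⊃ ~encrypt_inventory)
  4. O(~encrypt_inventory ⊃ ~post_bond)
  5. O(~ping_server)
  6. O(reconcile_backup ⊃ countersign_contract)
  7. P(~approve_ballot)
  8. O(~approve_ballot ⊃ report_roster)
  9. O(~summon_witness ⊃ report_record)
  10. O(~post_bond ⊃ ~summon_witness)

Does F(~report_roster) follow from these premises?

Premise 8 is O(~approve_ballot ⊃ report_roster), but O(~approve_ballot) is not derivable from the premises (the permission P(~approve_ballot) asserts only ~O(approve_ballot), not O(~approve_ballot)), so it does not yield O(report_roster).
No other premise forces O(report_roster). An ideal world satisfying every premise can still have ~report_roster true, so F(~report_roster) is not derivable.

No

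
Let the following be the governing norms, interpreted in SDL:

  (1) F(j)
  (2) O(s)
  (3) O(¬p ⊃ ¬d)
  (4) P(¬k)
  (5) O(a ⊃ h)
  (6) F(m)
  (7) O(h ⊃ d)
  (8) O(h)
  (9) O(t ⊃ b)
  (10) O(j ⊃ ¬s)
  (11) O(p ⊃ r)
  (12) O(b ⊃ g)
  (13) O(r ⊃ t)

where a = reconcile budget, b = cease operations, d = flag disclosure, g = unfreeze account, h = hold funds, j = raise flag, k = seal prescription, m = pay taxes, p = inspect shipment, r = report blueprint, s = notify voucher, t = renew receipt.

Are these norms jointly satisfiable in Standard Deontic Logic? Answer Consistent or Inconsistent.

Consistent

Premise 10 is O(j ⊃ ¬s), but O(j) is not derivable from the premises, so it does not yield O(¬s).
So O(¬s) is not derivable, and the apparent clash with O(s) does not arise.
A world satisfying every obligation exists (e.g. a=false, b=true, d=true, g=true, h=true, j=false, k=false, m=false, p=true, r=true, s=true, t=true); no atom is both obligatory and forbidden, so the set is consistent.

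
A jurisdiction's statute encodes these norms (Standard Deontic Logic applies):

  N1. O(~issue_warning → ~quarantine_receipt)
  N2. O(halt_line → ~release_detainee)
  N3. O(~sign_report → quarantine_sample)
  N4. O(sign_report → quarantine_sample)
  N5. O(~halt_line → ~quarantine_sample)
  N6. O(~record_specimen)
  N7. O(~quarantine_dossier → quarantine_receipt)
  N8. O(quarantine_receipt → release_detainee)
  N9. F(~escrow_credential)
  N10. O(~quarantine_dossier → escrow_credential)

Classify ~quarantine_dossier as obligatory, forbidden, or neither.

Premises 3 and 4 are O(~sign_report → quarantine_sample) and O(sign_report → quarantine_sample); every ideal world satisfies ~sign_report or sign_report, so in either case quarantine_sample holds — hence O(quarantine_sample).
The contrapositive of premise 5 (O(~halt_line → ~quarantine_sample)) is O(quarantine_sample → halt_line), and O(quarantine_sample) is already established, so O(halt_line).
From O(halt_line) and premise 2, O(halt_line → ~release_detainee), we obtain O(~release_detainee).
Premise 8 is O(quarantine_receipt → release_detainee); contrapositively O(~release_detainee → ~quarantine_receipt). Since O(~release_detainee) holds, K gives O(~quarantine_receipt).
The contrapositive of premise 7 (O(~quarantine_dossier → quarantine_receipt)) is O(~quarantine_receipt → quarantine_dossier), and O(~quarantine_receipt) is already established, so O(quarantine_dossier).
Premises 1, 6, 9, 10 do not contribute to this derivation.
Thus O(quarantine_dossier), which is F(~quarantine_dossier): ~quarantine_dossier is forbidden.

Forbidden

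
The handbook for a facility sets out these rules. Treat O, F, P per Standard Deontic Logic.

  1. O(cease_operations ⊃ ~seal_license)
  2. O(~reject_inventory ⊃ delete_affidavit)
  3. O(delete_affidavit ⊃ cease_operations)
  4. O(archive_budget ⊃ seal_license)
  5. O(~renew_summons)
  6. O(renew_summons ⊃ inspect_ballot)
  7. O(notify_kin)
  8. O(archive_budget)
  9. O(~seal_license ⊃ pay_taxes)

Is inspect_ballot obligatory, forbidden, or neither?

Premise 6 is O(renew_summons ⊃ inspect_ballot), but O(renew_summons) is not derivable from the premises, so it does not yield O(inspect_ballot).
No premise or chain of K-axiom applications forces O(inspect_ballot), and none forces O(~inspect_ballot). So inspect_ballot is neither obligatory nor forbidden under these norms.

Neither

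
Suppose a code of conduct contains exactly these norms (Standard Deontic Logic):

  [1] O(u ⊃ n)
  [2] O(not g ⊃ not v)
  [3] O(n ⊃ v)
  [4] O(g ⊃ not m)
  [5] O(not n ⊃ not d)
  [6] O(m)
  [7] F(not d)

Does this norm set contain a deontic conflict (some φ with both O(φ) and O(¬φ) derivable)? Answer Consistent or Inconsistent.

Premise 7 is F(not d), i.e. O(d).
Premise 5 is O(not n ⊃ not d); contrapositively O(d ⊃ n). Since O(d) holds, K gives O(n).
With premise 3, O(n ⊃ v), the K-axiom yields O(v).
Premise 2, O(not g ⊃ not v), contraposes to O(v ⊃ g); with O(v) we get O(g).
Premise 4 is O(g ⊃ not m); since O(g), deontic closure gives O(not m).
Yet premise 6 states O(m).
We now have both O(not m) and O(m) — m is simultaneously obligatory and forbidden, violating the D-axiom.

Inconsistent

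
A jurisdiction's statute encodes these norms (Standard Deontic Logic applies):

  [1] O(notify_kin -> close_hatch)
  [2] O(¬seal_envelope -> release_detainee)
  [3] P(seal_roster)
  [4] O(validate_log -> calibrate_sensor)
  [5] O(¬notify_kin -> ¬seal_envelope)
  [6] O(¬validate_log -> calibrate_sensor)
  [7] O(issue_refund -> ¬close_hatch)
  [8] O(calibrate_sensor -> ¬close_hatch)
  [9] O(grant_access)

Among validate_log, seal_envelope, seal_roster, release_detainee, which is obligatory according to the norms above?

release_detainee

Premises 6 and 4 cover both cases: O(¬validate_log -> calibrate_sensor) and O(validate_log -> calibrate_sensor). Since ¬validate_log ∨ validate_log is a tautology, O(calibrate_sensor) follows.
With premise 8, O(calibrate_sensor -> ¬close_hatch), the K-axiom yields O(¬close_hatch).
The contrapositive of premise 1 (O(notify_kin -> close_hatch)) is O(¬close_hatch -> ¬notify_kin), and O(¬close_hatch) is already established, so O(¬notify_kin).
Applying K to premise 5 (O(¬notify_kin -> ¬seal_envelope)) and O(¬notify_kin) yields O(¬seal_envelope).
With premise 2, O(¬seal_envelope -> release_detainee), the K-axiom yields O(release_detainee).
So O(release_detainee) holds — release_detainee is obligatory. None of the other listed options is made obligatory by any chain of premises.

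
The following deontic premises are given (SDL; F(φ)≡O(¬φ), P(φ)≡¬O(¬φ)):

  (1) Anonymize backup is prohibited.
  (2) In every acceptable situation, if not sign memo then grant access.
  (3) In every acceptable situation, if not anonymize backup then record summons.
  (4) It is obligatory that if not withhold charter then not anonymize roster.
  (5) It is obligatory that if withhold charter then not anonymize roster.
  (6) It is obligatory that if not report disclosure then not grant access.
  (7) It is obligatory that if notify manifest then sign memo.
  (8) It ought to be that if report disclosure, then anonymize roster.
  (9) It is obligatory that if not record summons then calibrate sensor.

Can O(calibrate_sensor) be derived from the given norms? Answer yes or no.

Premise 9 is O(¬record_summons → calibrate_sensor), but O(¬record_summons) is not derivable from the premises, so it does not yield O(calibrate_sensor).
No other premise forces O(calibrate_sensor). An ideal world satisfying every premise can still have calibrate_sensor false, so O(calibrate_sensor) is not derivable.

No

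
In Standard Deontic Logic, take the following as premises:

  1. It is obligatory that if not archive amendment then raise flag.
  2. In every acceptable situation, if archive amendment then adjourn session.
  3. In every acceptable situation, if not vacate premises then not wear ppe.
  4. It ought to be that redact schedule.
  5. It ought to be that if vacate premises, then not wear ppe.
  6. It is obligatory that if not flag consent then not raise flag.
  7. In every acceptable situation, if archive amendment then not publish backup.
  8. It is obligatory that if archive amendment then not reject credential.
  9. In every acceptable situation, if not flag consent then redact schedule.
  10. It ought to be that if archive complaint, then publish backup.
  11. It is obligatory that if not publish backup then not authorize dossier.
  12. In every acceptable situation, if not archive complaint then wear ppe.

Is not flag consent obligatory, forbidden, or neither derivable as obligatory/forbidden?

Forbidden

Premises 5 and 3 cover both cases: O(vacate_premises → ¬wear_ppe) and O(¬vacate_premises → ¬wear_ppe). Since vacate_premises ∨ ¬vacate_premises is a tautology, O(¬wear_ppe) follows.
Premise 12, O(¬archive_complaint → wear_ppe), contraposes to O(¬wear_ppe → archive_complaint); with O(¬wear_ppe) we get O(archive_complaint).
From O(archive_complaint) and premise 10, O(archive_complaint → publish_backup), we obtain O(publish_backup).
Premise 7, O(archive_amendment → ¬publish_backup), contraposes to O(publish_backup → ¬archive_amendment); with O(publish_backup) we get O(¬archive_amendment).
From O(¬archive_amendment) and premise 1, O(¬archive_amendment → raise_flag), we obtain O(raise_flag).
Premise 6 is O(¬flag_consent → ¬raise_flag); contrapositively O(raise_flag → flag_consent). Since O(raise_flag) holds, K gives O(flag_consent).
Premises 2, 4, 8, 9, 11 do not contribute to this derivation.
Thus O(flag_consent), which is F(¬flag_consent): ¬flag_consent is forbidden.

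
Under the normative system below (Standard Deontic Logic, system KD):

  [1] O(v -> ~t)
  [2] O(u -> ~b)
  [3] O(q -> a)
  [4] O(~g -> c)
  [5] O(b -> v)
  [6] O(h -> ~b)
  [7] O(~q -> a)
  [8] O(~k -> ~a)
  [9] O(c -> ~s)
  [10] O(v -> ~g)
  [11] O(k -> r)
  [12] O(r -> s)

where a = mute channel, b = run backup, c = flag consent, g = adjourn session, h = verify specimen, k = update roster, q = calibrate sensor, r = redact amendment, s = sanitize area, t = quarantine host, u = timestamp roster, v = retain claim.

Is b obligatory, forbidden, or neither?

Forbidden

By case analysis on q: premise 3 gives O(q -> a) and premise 7 gives O(~q -> a), so O(a) either way.
Premise 8, O(~k -> ~a), contraposes to O(a -> k); with O(a) we get O(k).
From O(k) and premise 11, O(k -> r), we obtain O(r).
Applying K to premise 12 (O(r -> s)) and O(r) yields O(s).
Premise 9 is O(c -> ~s); contrapositively O(s -> ~c). Since O(s) holds, K gives O(~c).
Premise 4, O(~g -> c), contraposes to O(~c -> g); with O(~c) we get O(g).
The contrapositive of premise 10 (O(v -> ~g)) is O(g -> ~v), and O(g) is already established, so O(~v).
Premise 5, O(b -> v), contraposes to O(~v -> ~b); with O(~v) we get O(~b).
Premises 1, 2, 6 do not contribute to this derivation.
Thus O(~b), which is F(b): b is forbidden.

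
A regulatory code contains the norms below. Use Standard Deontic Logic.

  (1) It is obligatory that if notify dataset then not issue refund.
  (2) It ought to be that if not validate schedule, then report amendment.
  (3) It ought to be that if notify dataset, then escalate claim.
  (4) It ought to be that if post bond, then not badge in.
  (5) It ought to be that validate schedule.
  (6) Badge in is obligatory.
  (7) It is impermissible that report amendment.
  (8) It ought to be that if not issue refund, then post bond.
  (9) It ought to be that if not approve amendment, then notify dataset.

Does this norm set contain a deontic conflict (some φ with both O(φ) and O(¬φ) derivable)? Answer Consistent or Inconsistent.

Premise 2 is O(¬validate_schedule → report_amendment), but O(¬validate_schedule) is not derivable from the premises, so it does not yield O(report_amendment).
So O(report_amendment) is not derivable, and the apparent clash with O(¬report_amendment) does not arise.
A world satisfying every obligation exists (e.g. approve_amendment=true, badge_in=true, escalate_claim=false, issue_refund=true, notify_dataset=false, post_bond=false, report_amendment=false, validate_schedule=true); no atom is both obligatory and forbidden, so the set is consistent.

Consistent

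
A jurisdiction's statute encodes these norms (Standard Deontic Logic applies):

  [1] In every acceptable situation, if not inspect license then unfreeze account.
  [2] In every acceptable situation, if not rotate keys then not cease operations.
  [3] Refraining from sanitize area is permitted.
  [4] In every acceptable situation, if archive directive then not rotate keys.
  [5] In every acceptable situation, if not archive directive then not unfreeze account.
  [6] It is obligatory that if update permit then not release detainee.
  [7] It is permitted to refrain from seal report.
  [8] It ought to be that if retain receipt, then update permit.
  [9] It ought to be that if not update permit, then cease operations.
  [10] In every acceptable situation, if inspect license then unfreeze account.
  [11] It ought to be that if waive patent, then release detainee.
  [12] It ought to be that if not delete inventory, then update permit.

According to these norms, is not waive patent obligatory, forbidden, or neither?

Obligatory

Premises 10 and 1 cover both cases: O(inspect_license → unfreeze_account) and O(¬inspect_license → unfreeze_account). Since inspect_license ∨ ¬inspect_license is a tautology, O(unfreeze_account) follows.
Premise 5 is O(¬archive_directive → ¬unfreeze_account); contrapositively O(unfreeze_account → archive_directive). Since O(unfreeze_account) holds, K gives O(archive_directive).
From O(archive_directive) and premise 4, O(archive_directive → ¬rotate_keys), we obtain O(¬rotate_keys).
From O(¬rotate_keys) and premise 2, O(¬rotate_keys → ¬cease_operations), we obtain O(¬cease_operations).
The contrapositive of premise 9 (O(¬update_permit → cease_operations)) is O(¬cease_operations → update_permit), and O(¬cease_operations) is already established, so O(update_permit).
Applying K to premise 6 (O(update_permit → ¬release_detainee)) and O(update_permit) yields O(¬release_detainee).
Premise 11, O(waive_patent → release_detainee), contraposes to O(¬release_detainee → ¬waive_patent); with O(¬release_detainee) we get O(¬waive_patent).
Premises 3, 7, 8, 12 do not contribute to this derivation.
Hence ¬waive_patent is obligatory.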